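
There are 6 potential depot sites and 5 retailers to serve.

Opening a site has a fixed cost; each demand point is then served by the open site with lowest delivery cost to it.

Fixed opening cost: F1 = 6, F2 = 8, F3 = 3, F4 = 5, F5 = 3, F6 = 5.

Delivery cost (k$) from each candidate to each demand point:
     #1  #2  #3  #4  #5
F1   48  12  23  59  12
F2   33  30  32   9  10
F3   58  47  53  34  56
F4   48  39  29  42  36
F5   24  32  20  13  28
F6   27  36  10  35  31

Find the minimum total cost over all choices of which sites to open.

Open {F1, F5, F6}: assign each demand point to its cheapest open site.
  #1→F5 24, #2→F1 12, #3→F6 10, #4→F5 13, #5→F1 12
  delivery cost 71, fixed 14 → total 85.
Compare {F1, F2, F6}: delivery cost 68 + fixed 19 = 87.
Compare {F1, F2, F5, F6}: delivery cost 65 + fixed 22 = 87.
Compare {F1, F3, F5, F6}: delivery cost 71 + fixed 17 = 88.
All other subsets cost ≥ 87. Minimum total cost: 85.

85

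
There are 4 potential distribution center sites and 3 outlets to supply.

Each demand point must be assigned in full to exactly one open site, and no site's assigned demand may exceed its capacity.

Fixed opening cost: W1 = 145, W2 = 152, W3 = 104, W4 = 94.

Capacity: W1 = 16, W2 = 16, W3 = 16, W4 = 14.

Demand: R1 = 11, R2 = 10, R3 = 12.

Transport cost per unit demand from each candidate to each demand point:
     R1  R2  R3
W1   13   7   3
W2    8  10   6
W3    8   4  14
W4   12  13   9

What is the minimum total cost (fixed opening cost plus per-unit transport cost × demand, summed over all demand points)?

551

Open {W1, W3, W4}; cheapest assignment that respects the capacities:
  W1 (cap 16, load 12): R3 — cost 12×3 = 36
  W3 (cap 16, load 10): R2 — cost 10×4 = 40
  W4 (cap 14, load 11): R1 — cost 11×12 = 132
  Shipping 208, fixed 343 → total 551.
  Any other capacity-feasible assignment to {W1, W3, W4} ships for at least 208.
Compare {W1, W2, W3}: its best feasible assignment gives total 565.
Compare {W2, W3, W4}: its best feasible assignment gives total 586.
Every other set of open sites that can feasibly serve all demand totals ≥ 565 even under its best assignment. Minimum: 551.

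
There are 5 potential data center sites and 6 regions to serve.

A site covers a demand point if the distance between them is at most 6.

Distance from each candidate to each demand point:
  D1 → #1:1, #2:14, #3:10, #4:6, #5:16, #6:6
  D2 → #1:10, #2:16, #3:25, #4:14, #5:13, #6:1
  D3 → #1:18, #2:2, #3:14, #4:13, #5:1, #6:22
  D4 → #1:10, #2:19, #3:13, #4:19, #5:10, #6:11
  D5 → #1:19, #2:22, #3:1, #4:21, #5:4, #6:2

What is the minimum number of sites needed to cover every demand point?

Coverage sets (demand points within 6 of each site):
  D1: {#1, #4, #6}
  D2: {#6}
  D3: {#2, #5}
  D4: {}
  D5: {#3, #5, #6}
No 2 sites suffice: every size-2 union leaves at least one demand point uncovered.
But {D1, D3, D5} covers everything, so the minimum is 3.

3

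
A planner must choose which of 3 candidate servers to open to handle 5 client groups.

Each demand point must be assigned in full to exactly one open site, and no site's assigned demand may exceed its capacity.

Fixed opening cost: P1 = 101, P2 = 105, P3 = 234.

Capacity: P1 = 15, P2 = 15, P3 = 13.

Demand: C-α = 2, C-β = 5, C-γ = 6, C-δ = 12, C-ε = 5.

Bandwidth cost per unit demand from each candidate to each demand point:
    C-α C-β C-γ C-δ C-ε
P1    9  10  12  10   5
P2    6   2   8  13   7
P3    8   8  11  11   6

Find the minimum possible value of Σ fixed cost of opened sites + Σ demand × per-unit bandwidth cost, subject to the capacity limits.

Open {P1, P2, P3}; cheapest assignment that respects the capacities:
  P1 (cap 15, load 12): C-δ — cost 12×10 = 120
  P2 (cap 15, load 13): C-α, C-β, C-γ — cost 2×6 + 5×2 + 6×8 = 70
  P3 (cap 13, load 5): C-ε — cost 5×6 = 30
  Shipping 220, fixed 440 → total 660.
  Any other capacity-feasible assignment to {P1, P2, P3} ships for at least 220.
Total demand is 30; every other set of sites either has combined capacity below 30 or cannot fit the demands without splitting one across sites, so {P1, P2, P3} is the only feasible choice of open sites. Minimum: 660.

660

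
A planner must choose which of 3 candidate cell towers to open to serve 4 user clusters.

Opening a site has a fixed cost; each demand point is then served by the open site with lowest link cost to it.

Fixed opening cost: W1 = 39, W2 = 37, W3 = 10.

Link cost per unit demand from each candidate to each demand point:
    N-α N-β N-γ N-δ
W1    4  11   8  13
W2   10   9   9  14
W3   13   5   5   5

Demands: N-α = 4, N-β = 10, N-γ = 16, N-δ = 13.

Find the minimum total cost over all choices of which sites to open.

Open {W3}: assign each demand point to its cheapest open site.
  N-α→W3 4×13=52, N-β→W3 10×5=50, N-γ→W3 16×5=80, N-δ→W3 13×5=65
  link cost 247, fixed 10 → total 257.
Compare {W1, W3}: link cost 211 + fixed 49 = 260.
Compare {W2, W3}: link cost 235 + fixed 47 = 282.
Compare {W1, W2, W3}: link cost 211 + fixed 86 = 297.
All other subsets cost ≥ 260. Minimum total cost: 257.

257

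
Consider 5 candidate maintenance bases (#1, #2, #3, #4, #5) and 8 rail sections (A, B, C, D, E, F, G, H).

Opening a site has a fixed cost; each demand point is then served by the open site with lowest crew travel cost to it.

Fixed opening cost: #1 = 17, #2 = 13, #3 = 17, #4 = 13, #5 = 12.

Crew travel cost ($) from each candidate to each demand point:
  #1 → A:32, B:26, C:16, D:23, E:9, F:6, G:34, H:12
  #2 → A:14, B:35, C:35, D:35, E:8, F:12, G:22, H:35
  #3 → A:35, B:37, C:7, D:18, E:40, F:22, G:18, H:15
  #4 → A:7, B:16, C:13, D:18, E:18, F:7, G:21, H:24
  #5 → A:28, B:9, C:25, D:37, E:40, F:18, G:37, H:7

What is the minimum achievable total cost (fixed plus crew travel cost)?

Open {#4, #5}: assign each demand point to its cheapest open site.
  A→#4 7, B→#5 9, C→#4 13, D→#4 18, E→#4 18, F→#4 7, G→#4 21, H→#5 7
  crew travel cost 100, fixed 25 → total 125.
Compare {#2, #4, #5}: crew travel cost 90 + fixed 38 = 128.
Compare {#1, #4}: crew travel cost 102 + fixed 30 = 132.
Compare {#1, #4, #5}: crew travel cost 90 + fixed 42 = 132.
All other subsets cost ≥ 128. Minimum total cost: 125.

125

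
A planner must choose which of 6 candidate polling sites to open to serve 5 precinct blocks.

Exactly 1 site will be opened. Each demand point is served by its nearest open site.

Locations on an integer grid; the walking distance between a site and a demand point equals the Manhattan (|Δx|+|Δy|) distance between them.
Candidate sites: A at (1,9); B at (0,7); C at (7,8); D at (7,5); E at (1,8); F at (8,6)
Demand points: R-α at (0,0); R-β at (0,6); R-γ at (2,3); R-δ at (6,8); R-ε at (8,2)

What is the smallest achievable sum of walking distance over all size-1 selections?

34

Open {B}.
  R-α→B 7, R-β→B 1, R-γ→B 6, R-δ→B 7, R-ε→B 13  ⇒ total 34.
Compare {D}: total 35.
Compare {E}: total 36.
No size-1 selection does better; minimum is 34.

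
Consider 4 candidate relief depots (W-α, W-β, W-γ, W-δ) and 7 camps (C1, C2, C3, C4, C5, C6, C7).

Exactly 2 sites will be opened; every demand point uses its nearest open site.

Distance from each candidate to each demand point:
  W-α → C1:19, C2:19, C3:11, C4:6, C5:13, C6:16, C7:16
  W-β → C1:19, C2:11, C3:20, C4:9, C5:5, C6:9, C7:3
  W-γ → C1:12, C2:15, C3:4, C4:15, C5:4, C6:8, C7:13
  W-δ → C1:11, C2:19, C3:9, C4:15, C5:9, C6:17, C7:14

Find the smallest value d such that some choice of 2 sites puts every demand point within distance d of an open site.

Open {W-β, W-δ}.
  Farthest demand point is C1 at distance 11 (to W-δ); all others are ≤ 11.
With {W-β, W-γ} the worst case is 12.
With {W-α, W-γ} the worst case is 15.
No size-2 selection achieves below 11.

11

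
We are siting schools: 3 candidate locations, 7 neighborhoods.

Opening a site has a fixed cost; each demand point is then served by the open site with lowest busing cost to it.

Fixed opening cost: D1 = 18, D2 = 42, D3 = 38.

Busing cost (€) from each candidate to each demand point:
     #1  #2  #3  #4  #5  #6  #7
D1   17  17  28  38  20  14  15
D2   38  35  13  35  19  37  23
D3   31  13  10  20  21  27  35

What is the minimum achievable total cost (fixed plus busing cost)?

165

Open {D1, D3}: assign each demand point to its cheapest open site.
  #1→D1 17, #2→D3 13, #3→D3 10, #4→D3 20, #5→D1 20, #6→D1 14, #7→D1 15
  busing cost 109, fixed 56 → total 165.
Compare {D1}: busing cost 149 + fixed 18 = 167.
Compare {D1, D2}: busing cost 130 + fixed 60 = 190.
Compare {D3}: busing cost 157 + fixed 38 = 195.
All other subsets cost ≥ 167. Minimum total cost: 165.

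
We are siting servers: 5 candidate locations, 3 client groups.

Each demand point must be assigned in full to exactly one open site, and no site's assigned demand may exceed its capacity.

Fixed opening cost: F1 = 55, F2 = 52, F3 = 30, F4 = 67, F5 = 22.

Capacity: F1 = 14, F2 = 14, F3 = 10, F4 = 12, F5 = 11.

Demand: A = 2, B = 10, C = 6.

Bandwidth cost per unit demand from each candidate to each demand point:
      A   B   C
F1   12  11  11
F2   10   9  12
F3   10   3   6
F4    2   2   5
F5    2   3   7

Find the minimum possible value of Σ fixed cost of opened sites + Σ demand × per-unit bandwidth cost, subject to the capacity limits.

Open {F3, F5}; cheapest assignment that respects the capacities:
  F3 (cap 10, load 10): B — cost 10×3 = 30
  F5 (cap 11, load 8): A, C — cost 2×2 + 6×7 = 46
  Shipping 76, fixed 52 → total 128.
  Any other capacity-feasible assignment to {F3, F5} ships for at least 76.
Compare {F4, F5}: its best feasible assignment gives total 153.
Compare {F3, F4}: its best feasible assignment gives total 157.
Every other set of open sites that can feasibly serve all demand totals ≥ 153 even under its best assignment. Minimum: 128.

128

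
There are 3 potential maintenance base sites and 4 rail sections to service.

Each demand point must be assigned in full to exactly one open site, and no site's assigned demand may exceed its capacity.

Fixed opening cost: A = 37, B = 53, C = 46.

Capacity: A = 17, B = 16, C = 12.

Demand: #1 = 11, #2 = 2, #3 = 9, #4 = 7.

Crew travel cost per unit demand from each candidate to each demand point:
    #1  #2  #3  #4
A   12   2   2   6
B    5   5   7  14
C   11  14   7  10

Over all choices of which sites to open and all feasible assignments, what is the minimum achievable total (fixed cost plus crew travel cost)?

215

Open {A, B}; cheapest assignment that respects the capacities:
  A (cap 17, load 16): #3, #4 — cost 9×2 + 7×6 = 60
  B (cap 16, load 13): #1, #2 — cost 11×5 + 2×5 = 65
  Shipping 125, fixed 90 → total 215.
  Any other capacity-feasible assignment to {A, B} ships for at least 125.
Compare {A, B, C}: its best feasible assignment gives total 261.
Every other set of open sites that can feasibly serve all demand totals ≥ 261 even under its best assignment. Minimum: 215.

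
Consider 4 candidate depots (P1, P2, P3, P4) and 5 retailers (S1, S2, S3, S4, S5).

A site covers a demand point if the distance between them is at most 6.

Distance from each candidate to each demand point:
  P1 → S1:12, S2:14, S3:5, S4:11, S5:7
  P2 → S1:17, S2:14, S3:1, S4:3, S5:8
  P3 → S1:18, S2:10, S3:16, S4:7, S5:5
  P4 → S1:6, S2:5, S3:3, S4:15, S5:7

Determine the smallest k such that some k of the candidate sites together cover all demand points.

3

Coverage sets (demand points within 6 of each site):
  P1: {S3}
  P2: {S3, S4}
  P3: {S5}
  P4: {S1, S2, S3}
No 2 sites suffice: every size-2 union leaves at least one demand point uncovered.
But {P2, P3, P4} covers everything, so the minimum is 3.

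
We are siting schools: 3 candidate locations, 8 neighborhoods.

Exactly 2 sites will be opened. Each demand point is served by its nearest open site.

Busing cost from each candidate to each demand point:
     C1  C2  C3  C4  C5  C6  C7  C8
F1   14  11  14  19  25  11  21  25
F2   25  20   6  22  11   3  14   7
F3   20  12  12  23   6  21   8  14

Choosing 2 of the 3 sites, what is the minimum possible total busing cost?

84

Open {F2, F3}.
  C1→F3 20, C2→F3 12, C3→F2 6, C4→F2 22, C5→F3 6, C6→F2 3, C7→F3 8, C8→F2 7  ⇒ total 84.
Compare {F1, F2}: total 85.
Compare {F1, F3}: total 95.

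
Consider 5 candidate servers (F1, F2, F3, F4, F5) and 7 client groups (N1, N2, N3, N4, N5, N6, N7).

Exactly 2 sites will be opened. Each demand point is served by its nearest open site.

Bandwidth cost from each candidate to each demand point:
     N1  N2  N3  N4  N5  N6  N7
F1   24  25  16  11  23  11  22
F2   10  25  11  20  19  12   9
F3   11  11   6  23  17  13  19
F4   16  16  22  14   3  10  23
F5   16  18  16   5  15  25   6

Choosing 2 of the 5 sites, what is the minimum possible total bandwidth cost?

Open {F3, F5}.
  N1→F3 11, N2→F3 11, N3→F3 6, N4→F5 5, N5→F5 15, N6→F3 13, N7→F5 6  ⇒ total 67.
Compare {F4, F5}: total 72.
Compare {F2, F4}: total 73.
No size-2 selection does better; minimum is 67.

67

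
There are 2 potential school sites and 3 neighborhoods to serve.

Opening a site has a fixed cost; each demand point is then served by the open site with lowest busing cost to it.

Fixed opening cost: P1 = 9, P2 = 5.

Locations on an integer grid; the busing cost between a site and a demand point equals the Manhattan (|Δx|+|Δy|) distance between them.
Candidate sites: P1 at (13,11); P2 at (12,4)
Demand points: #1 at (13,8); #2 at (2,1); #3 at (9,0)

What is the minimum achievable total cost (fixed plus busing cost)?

30

Open {P2}: assign each demand point to its cheapest open site.
  #1→P2 5, #2→P2 13, #3→P2 7
  busing cost 25, fixed 5 → total 30.
Compare {P1, P2}: busing cost 23 + fixed 14 = 37.
Compare {P1}: busing cost 39 + fixed 9 = 48.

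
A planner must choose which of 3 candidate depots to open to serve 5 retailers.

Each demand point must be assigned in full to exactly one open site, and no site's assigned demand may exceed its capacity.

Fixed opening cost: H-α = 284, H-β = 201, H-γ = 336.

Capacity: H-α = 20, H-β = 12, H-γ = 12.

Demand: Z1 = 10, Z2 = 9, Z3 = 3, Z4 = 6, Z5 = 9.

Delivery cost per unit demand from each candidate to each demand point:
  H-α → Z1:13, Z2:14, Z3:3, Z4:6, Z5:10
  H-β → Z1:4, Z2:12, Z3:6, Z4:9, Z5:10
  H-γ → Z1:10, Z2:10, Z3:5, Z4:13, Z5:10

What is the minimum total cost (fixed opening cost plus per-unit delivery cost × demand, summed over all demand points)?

Open {H-α, H-β, H-γ}; cheapest assignment that respects the capacities:
  H-α (cap 20, load 18): Z3, Z4, Z5 — cost 3×3 + 6×6 + 9×10 = 135
  H-β (cap 12, load 10): Z1 — cost 10×4 = 40
  H-γ (cap 12, load 9): Z2 — cost 9×10 = 90
  Shipping 265, fixed 821 → total 1086.
  Any other capacity-feasible assignment to {H-α, H-β, H-γ} ships for at least 265.
Total demand is 37 and no other set of sites has combined capacity ≥ 37, so {H-α, H-β, H-γ} is the only feasible choice of open sites. Minimum: 1086.

1086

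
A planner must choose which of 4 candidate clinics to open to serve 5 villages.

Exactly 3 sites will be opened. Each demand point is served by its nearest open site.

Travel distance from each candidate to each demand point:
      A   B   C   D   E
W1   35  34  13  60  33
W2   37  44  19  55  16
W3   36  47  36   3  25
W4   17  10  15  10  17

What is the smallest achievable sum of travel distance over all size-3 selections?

60

Open {W1, W3, W4}.
  A→W4 17, B→W4 10, C→W1 13, D→W3 3, E→W4 17  ⇒ total 60.
Compare {W2, W3, W4}: total 61.
Compare {W1, W2, W4}: total 66.
No size-3 selection does better; minimum is 60.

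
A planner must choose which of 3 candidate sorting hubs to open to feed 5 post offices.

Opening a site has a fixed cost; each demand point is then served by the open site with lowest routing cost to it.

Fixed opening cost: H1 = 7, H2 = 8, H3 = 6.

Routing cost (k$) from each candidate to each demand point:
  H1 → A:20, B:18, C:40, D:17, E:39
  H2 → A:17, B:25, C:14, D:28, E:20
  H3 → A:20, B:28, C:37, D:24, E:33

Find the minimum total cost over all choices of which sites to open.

101

Open {H1, H2}: assign each demand point to its cheapest open site.
  A→H2 17, B→H1 18, C→H2 14, D→H1 17, E→H2 20
  routing cost 86, fixed 15 → total 101.
Compare {H1, H2, H3}: routing cost 86 + fixed 21 = 107.
Compare {H2}: routing cost 104 + fixed 8 = 112.
Compare {H2, H3}: routing cost 100 + fixed 14 = 114.
All other subsets cost ≥ 107. Minimum total cost: 101.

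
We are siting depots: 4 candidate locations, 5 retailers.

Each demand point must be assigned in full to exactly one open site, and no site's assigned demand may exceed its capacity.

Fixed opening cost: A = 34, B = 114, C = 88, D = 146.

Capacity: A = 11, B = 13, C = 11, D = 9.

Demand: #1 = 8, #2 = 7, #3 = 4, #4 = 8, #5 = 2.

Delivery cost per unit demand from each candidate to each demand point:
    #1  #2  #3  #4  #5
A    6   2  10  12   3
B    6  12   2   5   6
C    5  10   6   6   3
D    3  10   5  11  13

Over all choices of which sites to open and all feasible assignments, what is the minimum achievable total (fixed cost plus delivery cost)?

344

Open {A, B, C}; cheapest assignment that respects the capacities:
  A (cap 11, load 9): #2, #5 — cost 7×2 + 2×3 = 20
  B (cap 13, load 12): #3, #4 — cost 4×2 + 8×5 = 48
  C (cap 11, load 8): #1 — cost 8×5 = 40
  Shipping 108, fixed 236 → total 344.
  Any other capacity-feasible assignment to {A, B, C} ships for at least 108.
Compare {A, B, D}: its best feasible assignment gives total 386.
Compare {A, C, D}: its best feasible assignment gives total 400.
Every other set of open sites that can feasibly serve all demand totals ≥ 386 even under its best assignment. Minimum: 344.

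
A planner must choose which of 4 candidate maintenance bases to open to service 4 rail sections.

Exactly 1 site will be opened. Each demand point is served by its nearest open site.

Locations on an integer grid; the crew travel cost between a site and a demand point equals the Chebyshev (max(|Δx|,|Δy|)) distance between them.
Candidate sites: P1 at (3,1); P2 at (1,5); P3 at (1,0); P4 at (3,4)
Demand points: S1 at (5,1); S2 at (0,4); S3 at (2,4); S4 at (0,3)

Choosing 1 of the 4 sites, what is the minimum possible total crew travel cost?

8

Open {P2}.
  S1→P2 4, S2→P2 1, S3→P2 1, S4→P2 2  ⇒ total 8.
Compare {P4}: total 10.
Compare {P1}: total 11.
No size-1 selection does better; minimum is 8.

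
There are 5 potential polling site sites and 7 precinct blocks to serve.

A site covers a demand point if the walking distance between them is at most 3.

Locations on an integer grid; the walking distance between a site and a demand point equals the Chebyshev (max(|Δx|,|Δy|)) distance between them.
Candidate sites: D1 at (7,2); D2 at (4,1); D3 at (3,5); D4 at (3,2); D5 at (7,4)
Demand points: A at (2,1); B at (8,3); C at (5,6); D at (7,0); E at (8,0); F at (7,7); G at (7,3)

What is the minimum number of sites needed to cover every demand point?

Coverage sets (demand points within 3 of each site):
  D1: {B, D, E, G}
  D2: {A, D, G}
  D3: {C}
  D4: {A}
  D5: {B, C, F, G}
No 2 sites suffice: every size-2 union leaves at least one demand point uncovered.
But {D1, D2, D5} covers everything, so the minimum is 3.

3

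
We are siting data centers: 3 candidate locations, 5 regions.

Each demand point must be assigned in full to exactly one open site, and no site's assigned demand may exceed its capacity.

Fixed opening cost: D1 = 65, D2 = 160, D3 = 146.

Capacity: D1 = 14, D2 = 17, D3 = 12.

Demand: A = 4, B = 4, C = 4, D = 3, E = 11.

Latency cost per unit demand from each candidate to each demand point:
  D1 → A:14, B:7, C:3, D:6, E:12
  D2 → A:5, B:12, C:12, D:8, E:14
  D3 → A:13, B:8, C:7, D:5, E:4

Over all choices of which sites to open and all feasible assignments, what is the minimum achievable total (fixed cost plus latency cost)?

Open {D1, D2}; cheapest assignment that respects the capacities:
  D1 (cap 14, load 11): B, C, D — cost 4×7 + 4×3 + 3×6 = 58
  D2 (cap 17, load 15): A, E — cost 4×5 + 11×14 = 174
  Shipping 232, fixed 225 → total 457.
  Any other capacity-feasible assignment to {D1, D2} ships for at least 232.
Compare {D1, D3}: its best feasible assignment gives total 473.
Compare {D2, D3}: its best feasible assignment gives total 490.
Every other set of open sites that can feasibly serve all demand totals ≥ 473 even under its best assignment. Minimum: 457.

457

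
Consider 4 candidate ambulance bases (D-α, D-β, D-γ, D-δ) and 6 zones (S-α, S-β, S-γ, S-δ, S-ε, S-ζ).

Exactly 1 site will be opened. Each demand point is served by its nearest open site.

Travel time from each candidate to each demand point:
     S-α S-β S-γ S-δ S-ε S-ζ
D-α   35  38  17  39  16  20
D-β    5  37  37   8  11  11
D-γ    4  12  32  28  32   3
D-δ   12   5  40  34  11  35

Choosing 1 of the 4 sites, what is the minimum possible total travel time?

Open {D-β}.
  S-α→D-β 5, S-β→D-β 37, S-γ→D-β 37, S-δ→D-β 8, S-ε→D-β 11, S-ζ→D-β 11  ⇒ total 109.
Compare {D-γ}: total 111.
Compare {D-δ}: total 137.
No size-1 selection does better; minimum is 109.

109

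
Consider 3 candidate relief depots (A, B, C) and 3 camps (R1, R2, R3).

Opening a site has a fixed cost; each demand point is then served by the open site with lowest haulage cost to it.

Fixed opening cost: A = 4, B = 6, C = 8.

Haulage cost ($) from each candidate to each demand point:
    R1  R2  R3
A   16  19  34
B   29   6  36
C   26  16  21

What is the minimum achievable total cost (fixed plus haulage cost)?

61

Open {A, B, C}: assign each demand point to its cheapest open site.
  R1→A 16, R2→B 6, R3→C 21
  haulage cost 43, fixed 18 → total 61.
Compare {A, C}: haulage cost 53 + fixed 12 = 65.
Compare {A, B}: haulage cost 56 + fixed 10 = 66.
Compare {B, C}: haulage cost 53 + fixed 14 = 67.
All other subsets cost ≥ 65. Minimum total cost: 61.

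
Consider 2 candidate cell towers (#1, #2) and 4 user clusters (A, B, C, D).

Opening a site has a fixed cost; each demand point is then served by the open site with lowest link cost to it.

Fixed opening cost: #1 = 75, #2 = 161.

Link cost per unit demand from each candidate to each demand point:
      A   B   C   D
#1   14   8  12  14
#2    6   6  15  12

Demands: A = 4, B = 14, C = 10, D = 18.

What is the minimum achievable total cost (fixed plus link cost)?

615

Open {#1}: assign each demand point to its cheapest open site.
  A→#1 4×14=56, B→#1 14×8=112, C→#1 10×12=120, D→#1 18×14=252
  link cost 540, fixed 75 → total 615.
Compare {#2}: link cost 474 + fixed 161 = 635.
Compare {#1, #2}: link cost 444 + fixed 236 = 680.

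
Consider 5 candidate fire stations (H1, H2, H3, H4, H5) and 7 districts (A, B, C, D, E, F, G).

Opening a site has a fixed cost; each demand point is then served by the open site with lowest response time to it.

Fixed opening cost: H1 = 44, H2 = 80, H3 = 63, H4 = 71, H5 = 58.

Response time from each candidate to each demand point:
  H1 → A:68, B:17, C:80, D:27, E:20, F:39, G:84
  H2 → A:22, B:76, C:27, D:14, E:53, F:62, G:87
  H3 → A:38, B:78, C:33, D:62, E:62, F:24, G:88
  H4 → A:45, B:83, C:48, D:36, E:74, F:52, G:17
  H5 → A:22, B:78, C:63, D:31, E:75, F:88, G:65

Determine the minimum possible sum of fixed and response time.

Open {H1, H4}: assign each demand point to its cheapest open site.
  A→H4 45, B→H1 17, C→H4 48, D→H1 27, E→H1 20, F→H1 39, G→H4 17
  response time 213, fixed 115 → total 328.
Compare {H1, H2}: response time 223 + fixed 124 = 347.
Compare {H1, H3}: response time 243 + fixed 107 = 350.
Compare {H1, H2, H4}: response time 156 + fixed 195 = 351.
All other subsets cost ≥ 347. Minimum total cost: 328.

328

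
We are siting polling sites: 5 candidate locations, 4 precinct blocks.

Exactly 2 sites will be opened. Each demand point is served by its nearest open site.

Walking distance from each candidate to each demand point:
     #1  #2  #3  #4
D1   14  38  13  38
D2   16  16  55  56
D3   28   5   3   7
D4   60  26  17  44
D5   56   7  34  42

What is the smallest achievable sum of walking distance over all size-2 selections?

Open {D1, D3}.
  #1→D1 14, #2→D3 5, #3→D3 3, #4→D3 7  ⇒ total 29.
Compare {D2, D3}: total 31.
Compare {D3, D4}: total 43.
No size-2 selection does better; minimum is 29.

29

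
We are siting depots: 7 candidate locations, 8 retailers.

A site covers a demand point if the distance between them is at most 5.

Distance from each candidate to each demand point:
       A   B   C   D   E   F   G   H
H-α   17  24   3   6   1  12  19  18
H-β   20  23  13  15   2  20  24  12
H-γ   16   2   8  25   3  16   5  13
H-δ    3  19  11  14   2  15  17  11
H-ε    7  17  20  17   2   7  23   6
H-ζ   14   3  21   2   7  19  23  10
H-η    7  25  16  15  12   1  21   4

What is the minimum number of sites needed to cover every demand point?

5

Coverage sets (demand points within 5 of each site):
  H-α: {C, E}
  H-β: {E}
  H-γ: {B, E, G}
  H-δ: {A, E}
  H-ε: {E}
  H-ζ: {B, D}
  H-η: {F, H}
No 4 sites suffice: every size-4 union leaves at least one demand point uncovered.
But {H-α, H-γ, H-δ, H-ζ, H-η} covers everything, so the minimum is 5.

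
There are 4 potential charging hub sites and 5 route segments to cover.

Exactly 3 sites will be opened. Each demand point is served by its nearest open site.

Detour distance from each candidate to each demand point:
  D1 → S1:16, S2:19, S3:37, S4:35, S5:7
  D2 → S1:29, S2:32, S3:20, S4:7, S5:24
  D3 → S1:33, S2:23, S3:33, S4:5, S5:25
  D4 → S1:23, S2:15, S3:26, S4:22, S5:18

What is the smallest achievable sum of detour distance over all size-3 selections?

Open {D1, D2, D4}.
  S1→D1 16, S2→D4 15, S3→D2 20, S4→D2 7, S5→D1 7  ⇒ total 65.
Compare {D1, D2, D3}: total 67.
Compare {D1, D3, D4}: total 69.
No size-3 selection does better; minimum is 65.

65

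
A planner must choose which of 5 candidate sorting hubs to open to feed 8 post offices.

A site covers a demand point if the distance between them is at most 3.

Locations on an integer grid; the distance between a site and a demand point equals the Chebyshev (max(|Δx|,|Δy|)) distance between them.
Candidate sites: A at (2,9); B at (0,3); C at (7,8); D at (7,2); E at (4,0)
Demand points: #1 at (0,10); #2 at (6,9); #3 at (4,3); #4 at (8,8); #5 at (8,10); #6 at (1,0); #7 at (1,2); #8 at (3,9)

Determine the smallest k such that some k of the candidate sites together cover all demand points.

Coverage sets (demand points within 3 of each site):
  A: {#1, #8}
  B: {#6, #7}
  C: {#2, #4, #5}
  D: {#3}
  E: {#3, #6, #7}
No 2 sites suffice: every size-2 union leaves at least one demand point uncovered.
But {A, C, E} covers everything, so the minimum is 3.

3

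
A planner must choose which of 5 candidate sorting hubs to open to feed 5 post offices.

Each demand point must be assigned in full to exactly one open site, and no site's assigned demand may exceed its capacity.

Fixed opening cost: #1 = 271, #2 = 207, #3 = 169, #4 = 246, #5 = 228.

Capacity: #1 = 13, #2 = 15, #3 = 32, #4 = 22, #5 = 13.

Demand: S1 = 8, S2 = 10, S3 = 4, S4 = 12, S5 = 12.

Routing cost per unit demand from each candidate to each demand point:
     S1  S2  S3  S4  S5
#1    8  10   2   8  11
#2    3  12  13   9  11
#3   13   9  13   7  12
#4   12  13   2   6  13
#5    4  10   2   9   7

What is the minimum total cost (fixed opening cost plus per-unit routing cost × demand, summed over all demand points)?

833

Open {#3, #4}; cheapest assignment that respects the capacities:
  #3 (cap 32, load 30): S1, S2, S5 — cost 8×13 + 10×9 + 12×12 = 338
  #4 (cap 22, load 16): S3, S4 — cost 4×2 + 12×6 = 80
  Shipping 418, fixed 415 → total 833.
  Any other capacity-feasible assignment to {#3, #4} ships for at least 418.
Compare {#2, #3}: its best feasible assignment gives total 880.
Compare {#2, #3, #5}: its best feasible assignment gives total 938.
Every other set of open sites that can feasibly serve all demand totals ≥ 880 even under its best assignment. Minimum: 833.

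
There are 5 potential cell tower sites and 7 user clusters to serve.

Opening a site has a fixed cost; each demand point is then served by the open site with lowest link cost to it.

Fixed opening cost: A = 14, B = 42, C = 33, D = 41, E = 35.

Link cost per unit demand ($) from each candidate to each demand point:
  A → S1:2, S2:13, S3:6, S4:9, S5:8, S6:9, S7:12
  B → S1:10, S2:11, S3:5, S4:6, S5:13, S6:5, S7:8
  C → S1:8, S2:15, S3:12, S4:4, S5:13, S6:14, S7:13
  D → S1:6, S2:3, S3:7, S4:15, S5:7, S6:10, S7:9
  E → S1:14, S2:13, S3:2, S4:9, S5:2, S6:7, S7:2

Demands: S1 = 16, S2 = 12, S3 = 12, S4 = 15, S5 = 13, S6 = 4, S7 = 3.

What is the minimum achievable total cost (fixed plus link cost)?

335

Open {A, C, D, E}: assign each demand point to its cheapest open site.
  S1→A 16×2=32, S2→D 12×3=36, S3→E 12×2=24, S4→C 15×4=60, S5→E 13×2=26, S6→E 4×7=28, S7→E 3×2=6
  link cost 212, fixed 123 → total 335.
Compare {A, B, D, E}: link cost 234 + fixed 132 = 366.
Compare {A, B, C, D, E}: link cost 204 + fixed 165 = 369.
Compare {A, D, E}: link cost 287 + fixed 90 = 377.
All other subsets cost ≥ 366. Minimum total cost: 335.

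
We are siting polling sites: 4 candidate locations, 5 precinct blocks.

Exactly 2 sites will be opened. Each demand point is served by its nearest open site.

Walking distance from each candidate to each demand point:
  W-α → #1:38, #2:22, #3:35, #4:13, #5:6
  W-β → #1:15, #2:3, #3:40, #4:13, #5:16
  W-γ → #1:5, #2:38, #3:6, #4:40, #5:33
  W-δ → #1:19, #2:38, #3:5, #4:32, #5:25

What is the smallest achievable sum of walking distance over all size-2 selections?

43

Open {W-β, W-γ}.
  #1→W-γ 5, #2→W-β 3, #3→W-γ 6, #4→W-β 13, #5→W-β 16  ⇒ total 43.
Compare {W-α, W-γ}: total 52.
Compare {W-β, W-δ}: total 52.
No size-2 selection does better; minimum is 43.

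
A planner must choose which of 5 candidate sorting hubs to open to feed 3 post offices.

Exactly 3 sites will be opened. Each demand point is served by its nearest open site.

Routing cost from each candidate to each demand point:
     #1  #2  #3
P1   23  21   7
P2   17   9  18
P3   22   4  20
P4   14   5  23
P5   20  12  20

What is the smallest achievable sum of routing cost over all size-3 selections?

Open {P1, P3, P4}.
  #1→P4 14, #2→P3 4, #3→P1 7  ⇒ total 25.
Compare {P1, P2, P4}: total 26.
Compare {P1, P4, P5}: total 26.
No size-3 selection does better; minimum is 25.

25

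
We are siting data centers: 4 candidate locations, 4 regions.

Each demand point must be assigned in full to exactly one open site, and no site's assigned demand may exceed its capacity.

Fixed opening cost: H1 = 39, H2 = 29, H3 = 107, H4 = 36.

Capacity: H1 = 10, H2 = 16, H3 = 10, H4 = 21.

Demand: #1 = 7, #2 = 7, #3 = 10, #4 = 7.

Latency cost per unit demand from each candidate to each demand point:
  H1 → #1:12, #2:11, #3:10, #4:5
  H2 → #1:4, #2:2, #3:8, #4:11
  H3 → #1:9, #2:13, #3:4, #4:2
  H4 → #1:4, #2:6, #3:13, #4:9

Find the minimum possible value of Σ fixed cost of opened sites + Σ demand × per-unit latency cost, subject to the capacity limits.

278

Open {H2, H4}; cheapest assignment that respects the capacities:
  H2 (cap 16, load 10): #3 — cost 10×8 = 80
  H4 (cap 21, load 21): #1, #2, #4 — cost 7×4 + 7×6 + 7×9 = 133
  Shipping 213, fixed 65 → total 278.
  Any other capacity-feasible assignment to {H2, H4} ships for at least 213.
Compare {H1, H2, H4}: its best feasible assignment gives total 289.
Compare {H1, H2, H3}: its best feasible assignment gives total 292.
Every other set of open sites that can feasibly serve all demand totals ≥ 289 even under its best assignment. Minimum: 278.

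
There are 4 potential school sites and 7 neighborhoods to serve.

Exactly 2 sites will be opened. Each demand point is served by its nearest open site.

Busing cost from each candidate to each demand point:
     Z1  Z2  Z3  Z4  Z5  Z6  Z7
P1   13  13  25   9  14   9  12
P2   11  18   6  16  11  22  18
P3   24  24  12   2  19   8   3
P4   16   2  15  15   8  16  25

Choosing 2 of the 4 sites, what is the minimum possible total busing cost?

51

Open {P3, P4}.
  Z1→P4 16, Z2→P4 2, Z3→P3 12, Z4→P3 2, Z5→P4 8, Z6→P3 8, Z7→P3 3  ⇒ total 51.
Compare {P2, P3}: total 59.
Compare {P1, P3}: total 65.
No size-2 selection does better; minimum is 51.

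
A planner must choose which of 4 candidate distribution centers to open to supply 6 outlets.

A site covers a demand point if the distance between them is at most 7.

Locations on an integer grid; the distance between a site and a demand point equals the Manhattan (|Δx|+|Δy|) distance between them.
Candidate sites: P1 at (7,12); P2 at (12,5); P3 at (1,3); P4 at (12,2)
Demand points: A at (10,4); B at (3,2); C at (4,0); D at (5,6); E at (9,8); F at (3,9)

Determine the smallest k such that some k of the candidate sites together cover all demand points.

3

Coverage sets (demand points within 7 of each site):
  P1: {E, F}
  P2: {A, E}
  P3: {B, C, D}
  P4: {A}
No 2 sites suffice: every size-2 union leaves at least one demand point uncovered.
But {P1, P2, P3} covers everything, so the minimum is 3.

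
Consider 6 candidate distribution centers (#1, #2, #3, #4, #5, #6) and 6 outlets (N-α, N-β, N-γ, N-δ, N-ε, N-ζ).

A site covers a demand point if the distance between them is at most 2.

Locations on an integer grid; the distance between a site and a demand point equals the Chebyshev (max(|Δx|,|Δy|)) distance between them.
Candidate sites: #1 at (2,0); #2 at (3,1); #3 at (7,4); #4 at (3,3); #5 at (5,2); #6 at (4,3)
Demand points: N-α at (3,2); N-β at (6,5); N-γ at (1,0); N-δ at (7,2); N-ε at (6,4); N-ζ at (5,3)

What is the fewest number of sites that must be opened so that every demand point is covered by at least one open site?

Coverage sets (demand points within 2 of each site):
  #1: {N-α, N-γ}
  #2: {N-α, N-γ, N-ζ}
  #3: {N-β, N-δ, N-ε, N-ζ}
  #4: {N-α, N-ζ}
  #5: {N-α, N-δ, N-ε, N-ζ}
  #6: {N-α, N-β, N-ε, N-ζ}
No single site covers all 6 demand points.
But {#1, #3} covers everything, so the minimum is 2.

2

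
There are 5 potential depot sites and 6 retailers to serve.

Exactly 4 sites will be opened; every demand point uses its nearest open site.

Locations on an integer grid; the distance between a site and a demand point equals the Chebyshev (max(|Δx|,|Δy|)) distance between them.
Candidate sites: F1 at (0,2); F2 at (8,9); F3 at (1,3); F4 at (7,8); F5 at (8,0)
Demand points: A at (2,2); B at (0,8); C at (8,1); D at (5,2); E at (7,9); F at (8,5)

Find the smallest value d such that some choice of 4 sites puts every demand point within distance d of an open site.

Open {F1, F2, F3, F5}.
  Farthest demand point is B at distance 5 (to F3); all others are ≤ 5.
With {F1, F3, F4, F5} the worst case is 5.
With {F2, F3, F4, F5} the worst case is 5.
No size-4 selection achieves below 5.

5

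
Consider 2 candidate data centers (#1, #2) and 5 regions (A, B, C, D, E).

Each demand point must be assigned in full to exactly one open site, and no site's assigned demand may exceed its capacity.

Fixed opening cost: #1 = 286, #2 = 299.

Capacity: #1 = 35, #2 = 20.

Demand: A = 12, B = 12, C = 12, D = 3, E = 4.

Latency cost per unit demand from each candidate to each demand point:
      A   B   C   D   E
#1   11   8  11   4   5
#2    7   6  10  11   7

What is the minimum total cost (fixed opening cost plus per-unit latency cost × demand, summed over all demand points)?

929

Open {#1, #2}; cheapest assignment that respects the capacities:
  #1 (cap 35, load 31): B, C, D, E — cost 12×8 + 12×11 + 3×4 + 4×5 = 260
  #2 (cap 20, load 12): A — cost 12×7 = 84
  Shipping 344, fixed 585 → total 929.
  Any other capacity-feasible assignment to {#1, #2} ships for at least 344.
Total demand is 43 and no other set of sites has combined capacity ≥ 43, so {#1, #2} is the only feasible choice of open sites. Minimum: 929.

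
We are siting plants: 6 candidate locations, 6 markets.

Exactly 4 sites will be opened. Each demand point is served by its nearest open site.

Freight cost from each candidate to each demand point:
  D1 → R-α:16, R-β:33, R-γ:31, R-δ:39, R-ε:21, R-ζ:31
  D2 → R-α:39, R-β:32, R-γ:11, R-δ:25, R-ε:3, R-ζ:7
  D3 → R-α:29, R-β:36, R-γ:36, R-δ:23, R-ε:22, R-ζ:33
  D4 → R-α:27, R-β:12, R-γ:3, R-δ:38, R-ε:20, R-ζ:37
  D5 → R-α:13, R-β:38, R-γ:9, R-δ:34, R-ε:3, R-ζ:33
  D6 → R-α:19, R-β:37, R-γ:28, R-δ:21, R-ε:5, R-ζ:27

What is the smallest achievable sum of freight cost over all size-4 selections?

Open {D2, D4, D5, D6}.
  R-α→D5 13, R-β→D4 12, R-γ→D4 3, R-δ→D6 21, R-ε→D2 3, R-ζ→D2 7  ⇒ total 59.
Compare {D2, D3, D4, D5}: total 61.
Compare {D1, D2, D4, D6}: total 62.
No size-4 selection does better; minimum is 59.

59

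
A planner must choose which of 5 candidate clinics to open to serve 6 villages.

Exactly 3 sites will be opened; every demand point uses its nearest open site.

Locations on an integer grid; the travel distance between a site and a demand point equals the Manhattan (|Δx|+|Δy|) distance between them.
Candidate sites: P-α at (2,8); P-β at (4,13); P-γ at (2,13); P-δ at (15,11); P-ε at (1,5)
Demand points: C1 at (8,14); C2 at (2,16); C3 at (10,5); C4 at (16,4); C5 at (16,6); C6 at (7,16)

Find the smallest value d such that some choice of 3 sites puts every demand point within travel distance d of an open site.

Open {P-β, P-δ, P-ε}.
  Farthest demand point is C3 at travel distance 9 (to P-ε); all others are ≤ 9.
With {P-γ, P-δ, P-ε} the worst case is 9.
With {P-α, P-β, P-δ} the worst case is 11.
No size-3 selection achieves below 9.

9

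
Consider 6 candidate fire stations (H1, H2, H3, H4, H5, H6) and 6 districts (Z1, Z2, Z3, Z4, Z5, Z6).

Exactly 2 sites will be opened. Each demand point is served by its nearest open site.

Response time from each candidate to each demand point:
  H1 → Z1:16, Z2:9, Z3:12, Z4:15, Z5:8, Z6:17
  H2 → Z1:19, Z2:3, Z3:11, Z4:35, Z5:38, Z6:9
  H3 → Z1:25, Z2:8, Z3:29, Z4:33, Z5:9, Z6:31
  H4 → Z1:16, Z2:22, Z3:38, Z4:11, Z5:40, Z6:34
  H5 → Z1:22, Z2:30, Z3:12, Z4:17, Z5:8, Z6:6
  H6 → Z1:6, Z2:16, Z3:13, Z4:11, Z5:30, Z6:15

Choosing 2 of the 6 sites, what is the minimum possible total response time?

59

Open {H5, H6}.
  Z1→H6 6, Z2→H6 16, Z3→H5 12, Z4→H6 11, Z5→H5 8, Z6→H5 6  ⇒ total 59.
Compare {H1, H6}: total 61.
Compare {H1, H2}: total 62.
No size-2 selection does better; minimum is 59.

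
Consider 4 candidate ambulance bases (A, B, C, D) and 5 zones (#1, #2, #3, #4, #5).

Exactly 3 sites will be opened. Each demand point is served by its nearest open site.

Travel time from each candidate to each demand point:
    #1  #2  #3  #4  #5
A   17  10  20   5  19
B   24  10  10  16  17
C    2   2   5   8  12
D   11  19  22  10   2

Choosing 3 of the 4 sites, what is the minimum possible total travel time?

16

Open {A, C, D}.
  #1→C 2, #2→C 2, #3→C 5, #4→A 5, #5→D 2  ⇒ total 16.
Compare {B, C, D}: total 19.
Compare {A, B, C}: total 26.
No size-3 selection does better; minimum is 16.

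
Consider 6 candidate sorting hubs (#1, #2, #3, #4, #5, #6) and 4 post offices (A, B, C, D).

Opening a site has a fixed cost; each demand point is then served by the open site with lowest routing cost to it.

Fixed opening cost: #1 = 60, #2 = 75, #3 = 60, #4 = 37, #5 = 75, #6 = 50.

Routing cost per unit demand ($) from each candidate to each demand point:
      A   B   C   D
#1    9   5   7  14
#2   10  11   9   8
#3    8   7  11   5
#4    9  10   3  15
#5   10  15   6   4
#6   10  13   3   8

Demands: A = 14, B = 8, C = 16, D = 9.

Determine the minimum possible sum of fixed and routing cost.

Open {#3, #4}: assign each demand point to its cheapest open site.
  A→#3 14×8=112, B→#3 8×7=56, C→#4 16×3=48, D→#3 9×5=45
  routing cost 261, fixed 97 → total 358.
Compare {#3, #6}: routing cost 261 + fixed 110 = 371.
Compare {#1, #6}: routing cost 286 + fixed 110 = 396.
Compare {#4, #5}: routing cost 290 + fixed 112 = 402.
All other subsets cost ≥ 371. Minimum total cost: 358.

358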